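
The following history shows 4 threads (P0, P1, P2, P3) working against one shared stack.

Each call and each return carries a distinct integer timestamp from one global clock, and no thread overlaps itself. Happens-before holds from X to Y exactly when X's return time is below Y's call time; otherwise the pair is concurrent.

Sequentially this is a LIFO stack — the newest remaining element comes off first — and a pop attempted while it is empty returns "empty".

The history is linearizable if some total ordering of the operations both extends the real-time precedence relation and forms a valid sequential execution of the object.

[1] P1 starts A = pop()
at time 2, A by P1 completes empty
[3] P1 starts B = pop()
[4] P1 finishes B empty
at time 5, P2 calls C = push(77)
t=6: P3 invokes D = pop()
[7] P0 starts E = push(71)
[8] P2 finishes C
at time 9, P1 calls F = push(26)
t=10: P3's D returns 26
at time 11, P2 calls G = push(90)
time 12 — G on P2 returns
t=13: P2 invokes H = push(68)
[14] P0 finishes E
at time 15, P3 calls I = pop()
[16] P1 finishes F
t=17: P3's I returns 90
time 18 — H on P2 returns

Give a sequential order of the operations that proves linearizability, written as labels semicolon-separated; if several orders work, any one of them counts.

A; B; C; E; F; D; G; I; H

step 1: A pop() → empty — stack <>
step 2: B pop() → empty — stack <>
step 3: C push(77) — stack <77>
step 4: E push(71) — stack <77,71>
step 5: F push(26) — stack <77,71,26>
step 6: D pop() → 26 — stack <77,71>
step 7: G push(90) — stack <77,71,90>
step 8: I pop() → 90 — stack <77,71>
step 9: H push(68) — stack <77,71,68>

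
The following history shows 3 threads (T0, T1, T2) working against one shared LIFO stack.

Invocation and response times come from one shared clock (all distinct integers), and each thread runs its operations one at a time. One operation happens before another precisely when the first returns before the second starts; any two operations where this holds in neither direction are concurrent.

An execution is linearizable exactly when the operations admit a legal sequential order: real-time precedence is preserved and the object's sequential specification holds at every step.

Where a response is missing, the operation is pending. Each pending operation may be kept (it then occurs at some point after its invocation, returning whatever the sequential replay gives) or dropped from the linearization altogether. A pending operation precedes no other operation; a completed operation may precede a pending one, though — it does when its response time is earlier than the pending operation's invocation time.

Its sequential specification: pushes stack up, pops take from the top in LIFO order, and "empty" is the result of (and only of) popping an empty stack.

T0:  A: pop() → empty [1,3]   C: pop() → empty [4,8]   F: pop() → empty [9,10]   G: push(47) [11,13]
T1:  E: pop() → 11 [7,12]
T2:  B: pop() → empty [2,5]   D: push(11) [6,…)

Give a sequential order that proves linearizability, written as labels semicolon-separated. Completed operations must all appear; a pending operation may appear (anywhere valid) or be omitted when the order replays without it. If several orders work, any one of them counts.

A; B; C; D; E; F; G

step 1: A pop() → empty — stack <>
step 2: B pop() → empty — stack <>
step 3: C pop() → empty — stack <>
step 4: D push(11) (pending, included) — stack <11>
step 5: E pop() → 11 — stack <>
step 6: F pop() → empty — stack <>
step 7: G push(47) — stack <47>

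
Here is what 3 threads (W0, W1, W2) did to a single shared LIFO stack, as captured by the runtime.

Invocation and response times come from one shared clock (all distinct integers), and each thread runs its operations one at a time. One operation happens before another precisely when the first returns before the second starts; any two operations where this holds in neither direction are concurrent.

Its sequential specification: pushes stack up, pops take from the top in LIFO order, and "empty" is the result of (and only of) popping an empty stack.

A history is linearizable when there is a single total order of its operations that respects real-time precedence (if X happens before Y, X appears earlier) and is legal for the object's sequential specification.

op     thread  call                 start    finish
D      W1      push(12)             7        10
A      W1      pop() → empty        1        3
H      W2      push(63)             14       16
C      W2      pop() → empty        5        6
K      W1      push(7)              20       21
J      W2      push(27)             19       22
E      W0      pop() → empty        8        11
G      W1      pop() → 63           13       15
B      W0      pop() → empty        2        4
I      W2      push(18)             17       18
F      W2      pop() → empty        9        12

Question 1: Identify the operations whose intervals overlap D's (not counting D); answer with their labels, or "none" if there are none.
Answer: E, F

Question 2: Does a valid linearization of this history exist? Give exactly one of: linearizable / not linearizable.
linearizable

one valid linearization: A, B, C, E, F, D, H, G, I, J, K
step 1: A pop() → empty — stack <>
step 2: B pop() → empty — stack <>
step 3: C pop() → empty — stack <>
step 4: E pop() → empty — stack <>
step 5: F pop() → empty — stack <>
step 6: D push(12) — stack <12>
step 7: H push(63) — stack <12,63>
step 8: G pop() → 63 — stack <12>
step 9: I push(18) — stack <12,18>
step 10: J push(27) — stack <12,18,27>
step 11: K push(7) — stack <12,18,27,7>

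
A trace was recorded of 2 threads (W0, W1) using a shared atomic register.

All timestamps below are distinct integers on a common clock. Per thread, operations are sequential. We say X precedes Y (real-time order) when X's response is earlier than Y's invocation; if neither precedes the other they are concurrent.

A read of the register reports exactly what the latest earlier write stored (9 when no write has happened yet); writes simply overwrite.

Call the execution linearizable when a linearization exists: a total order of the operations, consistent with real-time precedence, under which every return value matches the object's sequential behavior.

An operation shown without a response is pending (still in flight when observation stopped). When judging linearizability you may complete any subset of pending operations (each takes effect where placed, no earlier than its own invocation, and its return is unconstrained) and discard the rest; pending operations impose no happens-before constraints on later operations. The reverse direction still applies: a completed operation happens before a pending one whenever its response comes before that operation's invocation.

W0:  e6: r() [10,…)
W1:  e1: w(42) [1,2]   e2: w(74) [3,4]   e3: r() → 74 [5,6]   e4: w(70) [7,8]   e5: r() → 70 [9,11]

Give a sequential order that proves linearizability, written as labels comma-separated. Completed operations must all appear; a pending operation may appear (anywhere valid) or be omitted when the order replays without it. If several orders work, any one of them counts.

e1, e2, e3, e4, e5

after step 1 (e1 w(42)): value 42
after step 2 (e2 w(74)): value 74
after step 3 (e3 r() → 74): value 74
after step 4 (e4 w(70)): value 70
after step 5 (e5 r() → 70): value 70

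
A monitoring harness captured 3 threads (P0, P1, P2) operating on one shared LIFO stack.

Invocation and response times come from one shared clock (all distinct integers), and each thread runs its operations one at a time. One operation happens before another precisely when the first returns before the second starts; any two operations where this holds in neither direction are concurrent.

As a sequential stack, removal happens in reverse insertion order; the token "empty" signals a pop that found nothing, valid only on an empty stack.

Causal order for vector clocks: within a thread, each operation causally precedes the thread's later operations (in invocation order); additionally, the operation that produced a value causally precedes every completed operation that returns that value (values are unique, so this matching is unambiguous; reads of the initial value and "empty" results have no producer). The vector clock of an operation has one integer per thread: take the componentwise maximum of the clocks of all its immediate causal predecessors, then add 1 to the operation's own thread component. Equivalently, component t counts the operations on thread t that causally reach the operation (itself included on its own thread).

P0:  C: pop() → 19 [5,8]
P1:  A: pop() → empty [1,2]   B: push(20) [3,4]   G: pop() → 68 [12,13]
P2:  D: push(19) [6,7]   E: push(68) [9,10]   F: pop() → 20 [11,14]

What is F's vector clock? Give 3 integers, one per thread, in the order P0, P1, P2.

(0, 2, 3)

D (invocation 6): nothing precedes it; P2's component alone gives (0, 0, 1)
A (invocation 1): nothing precedes it; P1's component alone gives (0, 1, 0)
merge at E (invoked 9): VC(D)=(0, 0, 1), own-thread bump on P2 → (0, 0, 2)
merge at B (invoked 3): VC(A)=(0, 1, 0), own-thread bump on P1 → (0, 2, 0)
merge at C (invoked 5): VC(D)=(0, 0, 1), own-thread bump on P0 → (1, 0, 1)
merge at F (invoked 11): VC(B)=(0, 2, 0), VC(E)=(0, 0, 2), own-thread bump on P2 → (0, 2, 3)
merge at G (invoked 12): VC(B)=(0, 2, 0), VC(E)=(0, 0, 2), own-thread bump on P1 → (0, 3, 2)
target: VC(F) = (0, 2, 3)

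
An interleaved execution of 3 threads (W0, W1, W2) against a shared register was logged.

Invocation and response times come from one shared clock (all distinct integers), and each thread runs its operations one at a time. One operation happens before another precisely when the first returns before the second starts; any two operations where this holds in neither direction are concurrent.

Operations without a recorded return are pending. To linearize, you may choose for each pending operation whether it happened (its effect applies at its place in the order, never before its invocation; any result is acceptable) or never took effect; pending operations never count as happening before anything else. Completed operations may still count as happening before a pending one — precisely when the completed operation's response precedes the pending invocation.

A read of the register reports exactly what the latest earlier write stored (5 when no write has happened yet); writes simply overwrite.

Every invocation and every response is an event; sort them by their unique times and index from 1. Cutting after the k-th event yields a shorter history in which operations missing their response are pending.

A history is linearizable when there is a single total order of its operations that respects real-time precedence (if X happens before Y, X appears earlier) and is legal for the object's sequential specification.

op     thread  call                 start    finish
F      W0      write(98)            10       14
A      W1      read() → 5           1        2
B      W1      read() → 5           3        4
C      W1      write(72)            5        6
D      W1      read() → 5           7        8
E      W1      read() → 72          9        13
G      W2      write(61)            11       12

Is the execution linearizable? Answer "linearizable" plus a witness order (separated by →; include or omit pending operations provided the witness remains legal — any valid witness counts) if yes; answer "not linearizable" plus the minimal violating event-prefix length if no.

prefix check: 1..7 passes, 1..8 fails once D's time-8 response joins
exactly one order of the 4 completed ops respects real time; the register replay fails
for example A, B, C, D fails at step 4: D read() → 5 is not legal there

not linearizable — minimal violating prefix: 8 events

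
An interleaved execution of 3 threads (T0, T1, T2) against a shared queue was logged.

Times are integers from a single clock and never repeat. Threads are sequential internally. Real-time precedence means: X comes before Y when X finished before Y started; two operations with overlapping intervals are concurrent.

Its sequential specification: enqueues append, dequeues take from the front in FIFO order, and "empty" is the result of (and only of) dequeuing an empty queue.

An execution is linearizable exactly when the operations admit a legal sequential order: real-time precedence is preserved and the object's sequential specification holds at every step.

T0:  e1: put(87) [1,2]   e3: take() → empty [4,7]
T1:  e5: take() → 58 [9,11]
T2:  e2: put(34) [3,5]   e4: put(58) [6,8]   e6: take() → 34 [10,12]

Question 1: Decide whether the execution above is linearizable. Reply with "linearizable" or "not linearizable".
not linearizable

already the first 7 events (up to e3's response at time 7) admit no linearization; the first 6 still do
real-time-consistent orders of the 3 completed operations: 2 — all fail the queue replay
no completion choice of the 1 pending operation (e4) rescues it — every subset was tried
for example e1, e2, e3 (pending dropped) fails at step 3: e3 take() → empty is not legal there
for example e1, e3, e2 (pending dropped) fails at step 2: e3 take() → empty is not legal there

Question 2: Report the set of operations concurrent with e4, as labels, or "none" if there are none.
Answer: e3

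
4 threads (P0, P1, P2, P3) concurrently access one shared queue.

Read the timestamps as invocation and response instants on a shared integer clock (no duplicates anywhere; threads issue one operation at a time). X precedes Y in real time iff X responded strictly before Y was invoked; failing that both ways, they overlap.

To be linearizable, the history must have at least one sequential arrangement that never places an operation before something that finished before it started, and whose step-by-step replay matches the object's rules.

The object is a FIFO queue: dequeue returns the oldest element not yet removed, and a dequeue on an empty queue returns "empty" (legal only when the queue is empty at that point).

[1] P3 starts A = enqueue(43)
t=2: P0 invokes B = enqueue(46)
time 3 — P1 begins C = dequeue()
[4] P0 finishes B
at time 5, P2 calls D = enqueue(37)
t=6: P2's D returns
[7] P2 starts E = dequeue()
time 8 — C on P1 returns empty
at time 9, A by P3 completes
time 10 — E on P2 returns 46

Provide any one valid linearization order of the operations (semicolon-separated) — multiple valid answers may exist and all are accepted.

C; B; A; D; E

1. C dequeue() → empty, leaving queue <>
2. B enqueue(46), leaving queue <46>
3. A enqueue(43), leaving queue <46,43>
4. D enqueue(37), leaving queue <46,43,37>
5. E dequeue() → 46, leaving queue <43,37>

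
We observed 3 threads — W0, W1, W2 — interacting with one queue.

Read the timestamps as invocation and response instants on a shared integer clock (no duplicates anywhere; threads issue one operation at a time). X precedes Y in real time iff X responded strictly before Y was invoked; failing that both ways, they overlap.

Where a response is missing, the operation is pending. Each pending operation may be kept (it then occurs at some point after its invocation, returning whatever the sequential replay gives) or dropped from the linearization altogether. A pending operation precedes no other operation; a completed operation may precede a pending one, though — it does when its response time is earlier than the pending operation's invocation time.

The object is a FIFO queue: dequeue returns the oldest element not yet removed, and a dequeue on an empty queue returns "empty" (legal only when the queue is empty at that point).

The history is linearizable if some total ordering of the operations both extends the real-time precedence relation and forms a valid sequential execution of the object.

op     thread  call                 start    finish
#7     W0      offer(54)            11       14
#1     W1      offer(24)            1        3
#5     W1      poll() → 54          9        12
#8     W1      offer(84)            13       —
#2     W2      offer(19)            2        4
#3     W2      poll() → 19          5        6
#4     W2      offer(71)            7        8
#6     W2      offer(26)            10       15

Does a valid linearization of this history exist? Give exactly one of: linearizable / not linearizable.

cut after 11 events: linearizable; cut after 12 events (#5 responds, time 12): not linearizable
real-time-consistent orders of the 5 completed operations: 2 — all fail the queue replay
completion choices over the 2 pending operations (#6, #7) were checked; none helps
one such order, #1, #2, #3, #4, #5 (pending dropped), breaks at step 3 where #3 poll() → 19 is illegal
one such order, #2, #1, #3, #4, #5 (pending dropped), breaks at step 5 where #5 poll() → 54 is illegal

not linearizable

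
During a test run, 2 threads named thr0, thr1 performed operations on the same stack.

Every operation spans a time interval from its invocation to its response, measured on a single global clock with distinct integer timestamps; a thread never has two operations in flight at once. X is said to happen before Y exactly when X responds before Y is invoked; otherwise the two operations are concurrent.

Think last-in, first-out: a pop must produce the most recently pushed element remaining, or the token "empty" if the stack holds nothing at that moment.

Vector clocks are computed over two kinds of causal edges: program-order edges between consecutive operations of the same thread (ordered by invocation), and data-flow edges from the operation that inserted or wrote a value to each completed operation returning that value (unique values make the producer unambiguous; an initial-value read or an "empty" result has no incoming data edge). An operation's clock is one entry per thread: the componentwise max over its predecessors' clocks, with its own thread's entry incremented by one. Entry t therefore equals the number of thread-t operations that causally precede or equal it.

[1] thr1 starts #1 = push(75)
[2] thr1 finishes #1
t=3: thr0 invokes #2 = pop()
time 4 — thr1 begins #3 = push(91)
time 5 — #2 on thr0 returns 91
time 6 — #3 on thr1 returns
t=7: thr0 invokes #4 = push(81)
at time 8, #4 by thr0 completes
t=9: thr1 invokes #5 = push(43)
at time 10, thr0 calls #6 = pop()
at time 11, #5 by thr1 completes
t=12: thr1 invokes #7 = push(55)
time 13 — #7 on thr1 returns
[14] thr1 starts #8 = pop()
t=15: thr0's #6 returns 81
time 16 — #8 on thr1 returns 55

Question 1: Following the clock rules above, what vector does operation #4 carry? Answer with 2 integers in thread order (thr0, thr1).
(2, 2)

root op #1, invoked 1: fresh clock plus thr1's own tick → (0, 1)
#3, invoked 4, takes VC(#1)=(0, 1) under max, adds 1 for thr1 → (0, 2)
#5, invoked 9, takes VC(#3)=(0, 2) under max, adds 1 for thr1 → (0, 3)
#2, invoked 3, takes VC(#3)=(0, 2) under max, adds 1 for thr0 → (1, 2)
#7, invoked 12, takes VC(#5)=(0, 3) under max, adds 1 for thr1 → (0, 4)
#4, invoked 7, takes VC(#2)=(1, 2) under max, adds 1 for thr0 → (2, 2)
#8, invoked 14, takes VC(#7)=(0, 4) under max, adds 1 for thr1 → (0, 5)
#6, invoked 10, takes VC(#4)=(2, 2) under max, adds 1 for thr0 → (3, 2)
target: VC(#4) = (2, 2)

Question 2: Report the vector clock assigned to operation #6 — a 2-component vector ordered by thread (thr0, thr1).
(3, 2)

invoked at 1, #1 has no predecessors; its own thr1 bump gives (0, 1)
invoked at 4, #3 merges VC(#1)=(0, 1) and bumps thr1's slot → (0, 2)
invoked at 9, #5 merges VC(#3)=(0, 2) and bumps thr1's slot → (0, 3)
invoked at 3, #2 merges VC(#3)=(0, 2) and bumps thr0's slot → (1, 2)
invoked at 12, #7 merges VC(#5)=(0, 3) and bumps thr1's slot → (0, 4)
invoked at 7, #4 merges VC(#2)=(1, 2) and bumps thr0's slot → (2, 2)
invoked at 14, #8 merges VC(#7)=(0, 4) and bumps thr1's slot → (0, 5)
invoked at 10, #6 merges VC(#4)=(2, 2) and bumps thr0's slot → (3, 2)
target: VC(#6) = (3, 2)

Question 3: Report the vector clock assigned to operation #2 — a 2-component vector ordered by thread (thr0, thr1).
(1, 2)

no predecessors for #1 (invoked 1): thr1 increments from zero → (0, 1)
from VC(#1)=(0, 1), #3 (invoked 4) maxes components and bumps thr1 → (0, 2)
from VC(#3)=(0, 2), #5 (invoked 9) maxes components and bumps thr1 → (0, 3)
from VC(#3)=(0, 2), #2 (invoked 3) maxes components and bumps thr0 → (1, 2)
from VC(#5)=(0, 3), #7 (invoked 12) maxes components and bumps thr1 → (0, 4)
from VC(#2)=(1, 2), #4 (invoked 7) maxes components and bumps thr0 → (2, 2)
from VC(#7)=(0, 4), #8 (invoked 14) maxes components and bumps thr1 → (0, 5)
from VC(#4)=(2, 2), #6 (invoked 10) maxes components and bumps thr0 → (3, 2)
target: VC(#2) = (1, 2)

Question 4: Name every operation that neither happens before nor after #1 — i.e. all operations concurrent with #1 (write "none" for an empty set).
none

#1 spans [1,2]; an op avoiding the whole window 1..2 is ordered, any other is concurrent
#2 [3,5]: after
#3 [4,6]: after
#4 [7,8]: after
#5 [9,11]: after
#6 [10,15]: after
#7 [12,13]: after
#8 [14,16]: after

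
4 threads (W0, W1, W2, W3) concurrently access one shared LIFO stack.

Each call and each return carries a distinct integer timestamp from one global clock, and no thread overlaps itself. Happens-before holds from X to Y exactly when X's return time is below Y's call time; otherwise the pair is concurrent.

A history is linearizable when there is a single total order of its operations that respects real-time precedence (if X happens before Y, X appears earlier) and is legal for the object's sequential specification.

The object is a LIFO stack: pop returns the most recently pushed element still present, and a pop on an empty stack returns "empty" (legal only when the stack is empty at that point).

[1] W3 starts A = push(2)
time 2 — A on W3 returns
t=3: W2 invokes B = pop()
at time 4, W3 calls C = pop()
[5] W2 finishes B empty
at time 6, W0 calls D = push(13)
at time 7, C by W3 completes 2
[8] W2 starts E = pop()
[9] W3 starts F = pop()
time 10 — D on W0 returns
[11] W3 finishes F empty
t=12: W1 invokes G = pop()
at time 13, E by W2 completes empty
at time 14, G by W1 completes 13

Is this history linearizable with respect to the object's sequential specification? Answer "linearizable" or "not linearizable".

linearizable

one valid linearization: A, C, B, E, F, D, G
after step 1 (A push(2)): stack <2>
after step 2 (C pop() → 2): stack <>
after step 3 (B pop() → empty): stack <>
after step 4 (E pop() → empty): stack <>
after step 5 (F pop() → empty): stack <>
after step 6 (D push(13)): stack <13>
after step 7 (G pop() → 13): stack <>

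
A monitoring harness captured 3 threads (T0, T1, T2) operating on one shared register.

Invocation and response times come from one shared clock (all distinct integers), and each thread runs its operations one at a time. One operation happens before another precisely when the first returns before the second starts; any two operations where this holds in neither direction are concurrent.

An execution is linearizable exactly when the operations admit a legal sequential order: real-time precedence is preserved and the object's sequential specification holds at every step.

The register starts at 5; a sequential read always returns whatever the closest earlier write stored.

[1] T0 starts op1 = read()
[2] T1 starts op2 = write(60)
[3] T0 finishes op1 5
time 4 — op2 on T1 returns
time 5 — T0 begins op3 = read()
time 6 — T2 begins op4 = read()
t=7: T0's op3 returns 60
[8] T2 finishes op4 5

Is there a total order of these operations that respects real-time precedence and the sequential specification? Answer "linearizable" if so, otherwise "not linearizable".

not linearizable

already the first 8 events (up to op4's response at time 8) admit no linearization; the first 7 still do
checked exhaustively: 4 real-time-consistent orders of 4 completed operations, zero legal register replays
take op1, op2, op3, op4: step 4 already fails, because op4 read() → 5 cannot occur there
take op1, op2, op4, op3: step 3 already fails, because op4 read() → 5 cannot occur there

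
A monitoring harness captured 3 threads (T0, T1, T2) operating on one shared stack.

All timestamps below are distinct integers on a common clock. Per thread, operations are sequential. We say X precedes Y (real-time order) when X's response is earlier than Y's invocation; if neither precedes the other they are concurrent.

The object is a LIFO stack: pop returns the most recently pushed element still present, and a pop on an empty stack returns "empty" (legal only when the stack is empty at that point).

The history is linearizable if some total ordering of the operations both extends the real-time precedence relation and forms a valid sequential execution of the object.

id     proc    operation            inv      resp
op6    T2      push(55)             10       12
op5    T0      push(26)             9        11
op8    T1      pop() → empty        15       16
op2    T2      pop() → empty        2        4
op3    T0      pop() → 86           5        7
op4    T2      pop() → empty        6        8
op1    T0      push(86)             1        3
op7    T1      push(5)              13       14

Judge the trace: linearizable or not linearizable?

through event 15 a valid linearization exists; event 16 (op8 responding at time 16) ends that
the 8 completed operations admit 8 real-time orders; each fails the stack replay
sample order op1, op2, op3, op4, op5, op6, op7, op8 stalls at step 2 — op2 pop() → empty has no legal effect
sample order op1, op2, op3, op4, op6, op5, op7, op8 stalls at step 2 — op2 pop() → empty has no legal effect

not linearizable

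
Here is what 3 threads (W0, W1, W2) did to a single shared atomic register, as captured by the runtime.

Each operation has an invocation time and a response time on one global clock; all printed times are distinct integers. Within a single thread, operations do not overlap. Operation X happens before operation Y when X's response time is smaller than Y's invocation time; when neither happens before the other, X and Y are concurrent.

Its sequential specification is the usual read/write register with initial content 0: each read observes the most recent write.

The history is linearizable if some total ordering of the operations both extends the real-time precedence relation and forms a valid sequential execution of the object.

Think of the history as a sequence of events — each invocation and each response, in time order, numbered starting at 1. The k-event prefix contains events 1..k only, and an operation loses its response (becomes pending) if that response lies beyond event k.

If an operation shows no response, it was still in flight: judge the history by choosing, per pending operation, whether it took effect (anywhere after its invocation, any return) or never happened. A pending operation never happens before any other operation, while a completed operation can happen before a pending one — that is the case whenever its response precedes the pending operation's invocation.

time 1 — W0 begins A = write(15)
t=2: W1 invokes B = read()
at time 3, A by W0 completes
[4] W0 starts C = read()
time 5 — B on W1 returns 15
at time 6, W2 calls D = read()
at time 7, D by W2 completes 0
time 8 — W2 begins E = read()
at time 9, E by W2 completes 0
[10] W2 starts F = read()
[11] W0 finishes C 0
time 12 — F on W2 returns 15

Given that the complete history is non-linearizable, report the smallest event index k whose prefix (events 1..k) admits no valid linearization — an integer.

7

events 1..6 are still linearizable — one witness is A, B:
1. A write(15), leaving value 15
2. B read() → 15, leaving value 15
once event 7 joins (D's response, time 7), exhaustive search finds no witness
include/drop combinations of the 1 pending operation (C) were all tried; none helps
one such order, A, B, D (pending dropped), breaks at step 3 where D read() → 0 is illegal
one such order, B, A, D (pending dropped), breaks at step 1 where B read() → 15 is illegal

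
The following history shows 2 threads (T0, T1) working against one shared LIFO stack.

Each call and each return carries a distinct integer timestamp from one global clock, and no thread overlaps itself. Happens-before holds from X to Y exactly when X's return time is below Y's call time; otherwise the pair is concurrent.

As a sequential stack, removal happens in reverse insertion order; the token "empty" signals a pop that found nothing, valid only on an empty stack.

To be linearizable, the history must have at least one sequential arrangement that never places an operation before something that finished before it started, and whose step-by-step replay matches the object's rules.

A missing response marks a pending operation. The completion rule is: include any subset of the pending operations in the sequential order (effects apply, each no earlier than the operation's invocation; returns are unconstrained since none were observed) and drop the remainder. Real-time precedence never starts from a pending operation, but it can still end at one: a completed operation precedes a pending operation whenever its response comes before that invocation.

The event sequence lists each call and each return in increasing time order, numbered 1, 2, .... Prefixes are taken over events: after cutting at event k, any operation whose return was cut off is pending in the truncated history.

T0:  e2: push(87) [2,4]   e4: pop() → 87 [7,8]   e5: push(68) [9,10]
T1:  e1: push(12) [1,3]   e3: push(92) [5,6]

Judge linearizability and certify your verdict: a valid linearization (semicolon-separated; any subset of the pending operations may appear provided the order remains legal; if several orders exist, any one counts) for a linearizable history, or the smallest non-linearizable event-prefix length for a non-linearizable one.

the violation lands at event 8, e4's response at time 8: events 1..7 linearize, events 1..8 do not
all 2 real-time-respecting orders fail — 4 completed LIFO stack operations, no legal replay
sample order e1, e2, e3, e4 stalls at step 4 — e4 pop() → 87 has no legal effect
sample order e2, e1, e3, e4 stalls at step 4 — e4 pop() → 87 has no legal effect

not linearizable — minimal violating prefix: 8 events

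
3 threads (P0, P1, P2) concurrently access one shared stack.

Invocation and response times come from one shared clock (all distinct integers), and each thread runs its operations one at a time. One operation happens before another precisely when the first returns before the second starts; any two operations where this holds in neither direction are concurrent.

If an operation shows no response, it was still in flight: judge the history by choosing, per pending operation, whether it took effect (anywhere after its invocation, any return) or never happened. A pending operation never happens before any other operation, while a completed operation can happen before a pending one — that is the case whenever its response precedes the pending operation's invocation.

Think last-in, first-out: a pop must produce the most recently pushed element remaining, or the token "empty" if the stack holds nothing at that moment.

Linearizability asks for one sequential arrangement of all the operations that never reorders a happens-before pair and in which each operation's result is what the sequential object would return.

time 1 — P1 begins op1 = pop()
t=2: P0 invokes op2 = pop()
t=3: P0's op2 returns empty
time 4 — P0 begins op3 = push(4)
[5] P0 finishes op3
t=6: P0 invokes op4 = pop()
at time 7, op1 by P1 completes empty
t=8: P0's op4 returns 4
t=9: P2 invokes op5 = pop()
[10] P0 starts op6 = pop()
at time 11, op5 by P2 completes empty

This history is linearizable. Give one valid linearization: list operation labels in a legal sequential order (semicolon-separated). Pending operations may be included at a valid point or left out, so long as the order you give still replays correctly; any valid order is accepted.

op1; op2; op3; op4; op5

1. op1 pop() → empty, leaving stack <>
2. op2 pop() → empty, leaving stack <>
3. op3 push(4), leaving stack <4>
4. op4 pop() → 4, leaving stack <>
5. op5 pop() → empty, leaving stack <>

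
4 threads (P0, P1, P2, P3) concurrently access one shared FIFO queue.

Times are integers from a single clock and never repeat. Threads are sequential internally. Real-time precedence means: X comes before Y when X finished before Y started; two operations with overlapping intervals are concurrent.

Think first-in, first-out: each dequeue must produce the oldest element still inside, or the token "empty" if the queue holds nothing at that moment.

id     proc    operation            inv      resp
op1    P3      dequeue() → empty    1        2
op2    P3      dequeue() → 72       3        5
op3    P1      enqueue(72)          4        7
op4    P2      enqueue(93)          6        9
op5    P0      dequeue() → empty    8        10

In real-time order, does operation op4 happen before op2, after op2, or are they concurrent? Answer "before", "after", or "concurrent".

after

op4 spans [6,9], op2 spans [3,5]
resp(op2)=5 < inv(op4)=6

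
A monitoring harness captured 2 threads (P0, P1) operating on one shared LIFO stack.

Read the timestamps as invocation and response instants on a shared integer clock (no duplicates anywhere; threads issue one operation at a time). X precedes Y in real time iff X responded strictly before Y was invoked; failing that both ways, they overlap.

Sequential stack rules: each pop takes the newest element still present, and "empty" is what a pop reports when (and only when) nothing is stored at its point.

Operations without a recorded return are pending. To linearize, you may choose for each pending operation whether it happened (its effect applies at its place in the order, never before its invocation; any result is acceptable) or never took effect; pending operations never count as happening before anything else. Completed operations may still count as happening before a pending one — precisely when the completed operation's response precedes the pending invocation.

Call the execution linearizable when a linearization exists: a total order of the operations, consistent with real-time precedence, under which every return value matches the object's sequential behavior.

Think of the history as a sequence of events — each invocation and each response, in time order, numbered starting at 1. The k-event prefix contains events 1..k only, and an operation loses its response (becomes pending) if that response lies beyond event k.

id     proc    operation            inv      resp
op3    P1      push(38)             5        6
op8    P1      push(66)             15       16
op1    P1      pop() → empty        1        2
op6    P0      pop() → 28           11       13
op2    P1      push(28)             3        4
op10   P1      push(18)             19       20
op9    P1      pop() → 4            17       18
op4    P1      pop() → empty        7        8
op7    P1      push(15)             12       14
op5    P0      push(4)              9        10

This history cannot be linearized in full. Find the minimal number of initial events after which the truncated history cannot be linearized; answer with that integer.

8

events 1..7 are still linearizable — one witness is op1, op2, op3:
step 1: op1 pop() → empty — stack <>
step 2: op2 push(28) — stack <28>
step 3: op3 push(38) — stack <28,38>
event 8 — op4's response, time 8 — after it, nothing linearizes
for example op1, op2, op3, op4 fails at step 4: op4 pop() → empty is not legal there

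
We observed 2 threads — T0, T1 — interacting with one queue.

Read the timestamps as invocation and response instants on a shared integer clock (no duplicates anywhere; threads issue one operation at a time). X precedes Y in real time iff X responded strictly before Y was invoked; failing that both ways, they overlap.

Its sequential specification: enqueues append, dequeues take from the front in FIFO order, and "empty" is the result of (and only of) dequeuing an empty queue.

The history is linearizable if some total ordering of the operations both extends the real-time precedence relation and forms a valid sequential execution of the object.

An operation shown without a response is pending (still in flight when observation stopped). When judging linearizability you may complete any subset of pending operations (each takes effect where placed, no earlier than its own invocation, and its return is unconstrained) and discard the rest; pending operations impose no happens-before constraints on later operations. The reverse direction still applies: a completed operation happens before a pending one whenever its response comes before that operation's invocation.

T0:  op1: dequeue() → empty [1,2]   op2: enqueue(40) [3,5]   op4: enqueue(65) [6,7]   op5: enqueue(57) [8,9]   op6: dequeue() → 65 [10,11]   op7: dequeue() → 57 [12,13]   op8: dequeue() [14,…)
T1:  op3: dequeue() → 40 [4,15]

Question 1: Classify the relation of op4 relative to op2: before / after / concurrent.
after

op4 spans [6,7], op2 spans [3,5]
resp(op2)=5 < inv(op4)=6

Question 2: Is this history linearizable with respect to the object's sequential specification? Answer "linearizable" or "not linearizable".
linearizable

one valid linearization: op1, op2, op3, op4, op5, op6, op7
after step 1 (op1 dequeue() → empty): queue <>
after step 2 (op2 enqueue(40)): queue <40>
after step 3 (op3 dequeue() → 40): queue <>
after step 4 (op4 enqueue(65)): queue <65>
after step 5 (op5 enqueue(57)): queue <65,57>
after step 6 (op6 dequeue() → 65): queue <57>
after step 7 (op7 dequeue() → 57): queue <>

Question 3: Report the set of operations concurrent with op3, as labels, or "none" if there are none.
op2, op4, op5, op6, op7, op8

op3 spans [4,15]; an op avoiding the whole window 4..15 is ordered, any other is concurrent
op1 [1,2]: before
op2 [3,5]: concurrent
op4 [6,7]: concurrent
op5 [8,9]: concurrent
op6 [10,11]: concurrent
op7 [12,13]: concurrent
op8 [14,…): concurrent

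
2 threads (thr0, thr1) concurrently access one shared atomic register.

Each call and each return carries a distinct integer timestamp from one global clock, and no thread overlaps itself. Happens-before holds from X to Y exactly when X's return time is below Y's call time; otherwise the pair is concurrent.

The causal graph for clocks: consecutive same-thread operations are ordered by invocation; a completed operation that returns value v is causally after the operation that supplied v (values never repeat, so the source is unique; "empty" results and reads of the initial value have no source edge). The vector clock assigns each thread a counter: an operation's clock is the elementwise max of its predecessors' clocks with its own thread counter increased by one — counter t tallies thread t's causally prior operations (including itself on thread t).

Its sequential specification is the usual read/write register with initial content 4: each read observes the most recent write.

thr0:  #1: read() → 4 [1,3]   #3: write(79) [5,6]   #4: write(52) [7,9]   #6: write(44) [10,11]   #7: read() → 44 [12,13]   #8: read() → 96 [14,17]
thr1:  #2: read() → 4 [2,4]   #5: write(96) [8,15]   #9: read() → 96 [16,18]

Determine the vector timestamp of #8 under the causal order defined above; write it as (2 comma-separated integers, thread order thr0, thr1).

(6, 2)

VC(#2, invoked at 2): no causal predecessors; +1 on thr1 → (0, 1)
VC(#1, invoked at 1): no causal predecessors; +1 on thr0 → (1, 0)
VC(#5, invoked at 8): max of VC(#2)=(0, 1), then +1 on thread thr1 → (0, 2)
VC(#3, invoked at 5): max of VC(#1)=(1, 0), then +1 on thread thr0 → (2, 0)
VC(#9, invoked at 16): max of VC(#5)=(0, 2), then +1 on thread thr1 → (0, 3)
VC(#4, invoked at 7): max of VC(#3)=(2, 0), then +1 on thread thr0 → (3, 0)
VC(#6, invoked at 10): max of VC(#4)=(3, 0), then +1 on thread thr0 → (4, 0)
VC(#7, invoked at 12): max of VC(#6)=(4, 0), then +1 on thread thr0 → (5, 0)
VC(#8, invoked at 14): max of VC(#5)=(0, 2), VC(#7)=(5, 0), then +1 on thread thr0 → (6, 2)
target: VC(#8) = (6, 2)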